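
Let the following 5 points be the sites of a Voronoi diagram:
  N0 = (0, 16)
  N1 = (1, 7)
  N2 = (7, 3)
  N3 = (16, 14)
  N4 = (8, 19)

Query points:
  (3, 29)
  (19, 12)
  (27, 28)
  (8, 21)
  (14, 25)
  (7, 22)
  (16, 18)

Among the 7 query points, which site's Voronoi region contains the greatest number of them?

(3, 29) — d² to each: N0:178, N1:488, N2:692, N3:394, N4:125 → nearest is N4
(19, 12) — d² to each: N0:377, N1:349, N2:225, N3:13, N4:170 → nearest is N3
(27, 28) — d² to each: N0:873, N1:1117, N2:1025, N3:317, N4:442 → nearest is N3
(8, 21) — d² to each: N0:89, N1:245, N2:325, N3:113, N4:4 → nearest is N4
(14, 25) — d² to each: N0:277, N1:493, N2:533, N3:125, N4:72 → nearest is N4
(7, 22) — d² to each: N0:85, N1:261, N2:361, N3:145, N4:10 → nearest is N4
(16, 18) — d² to each: N0:260, N1:346, N2:306, N3:16, N4:65 → nearest is N3
Tally — N3:3, N4:4. N4 captures the most (4).

N4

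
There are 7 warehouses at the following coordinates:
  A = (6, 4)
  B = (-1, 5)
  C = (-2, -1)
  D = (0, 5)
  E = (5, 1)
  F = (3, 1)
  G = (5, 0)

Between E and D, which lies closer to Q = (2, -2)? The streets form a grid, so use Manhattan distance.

E

d(Q,E) = |2−5| + |-2−1| = 3 + 3 = 6
d(Q,D) = |2−0| + |-2−5| = 2 + 7 = 9
6 < 9, so E is closer.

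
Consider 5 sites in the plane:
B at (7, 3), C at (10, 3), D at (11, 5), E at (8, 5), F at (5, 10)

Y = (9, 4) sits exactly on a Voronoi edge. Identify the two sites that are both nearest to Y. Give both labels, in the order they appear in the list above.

C and E

Squared distances from Y to each site:
|YB|² = (9−7)² + (4−3)² = 4 + 1 = 5
|YC|² = (9−10)² + (4−3)² = 1 + 1 = 2
|YD|² = (9−11)² + (4−5)² = 4 + 1 = 5
|YE|² = (9−8)² + (4−5)² = 1 + 1 = 2
|YF|² = (9−5)² + (4−10)² = 16 + 36 = 52
Y is equidistant from C and E (both at squared distance 2), and every other site is strictly farther — so Y lies on the C–E Voronoi edge.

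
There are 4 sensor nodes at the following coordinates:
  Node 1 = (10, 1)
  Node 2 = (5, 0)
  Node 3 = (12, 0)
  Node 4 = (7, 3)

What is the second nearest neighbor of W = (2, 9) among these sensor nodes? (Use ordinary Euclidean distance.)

Since √ is increasing, it suffices to compare squared distances:
d²(W, Node 1) = (2−10)² + (9−1)² = 64 + 64 = 128
d²(W, Node 2) = (2−5)² + (9−0)² = 9 + 81 = 90
d²(W, Node 3) = (2−12)² + (9−0)² = 100 + 81 = 181
d²(W, Node 4) = (2−7)² + (9−3)² = 25 + 36 = 61
Sorted ascending: Node 4, Node 2, Node 1, … — the second-nearest is Node 2.

Node 2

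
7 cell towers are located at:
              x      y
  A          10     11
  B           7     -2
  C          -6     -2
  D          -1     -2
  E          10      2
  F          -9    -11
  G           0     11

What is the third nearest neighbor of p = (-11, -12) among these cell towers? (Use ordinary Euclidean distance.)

Compare squared distances (the ordering matches that of the actual distances):
|pA|² = 441 + 529 = 970
|pB|² = 324 + 100 = 424
|pC|² = 25 + 100 = 125
|pD|² = 100 + 100 = 200
|pE|² = 441 + 196 = 637
|pF|² = 4 + 1 = 5
|pG|² = 121 + 529 = 650
Sorted ascending: F, C, D, B, … — the third-nearest is D.

D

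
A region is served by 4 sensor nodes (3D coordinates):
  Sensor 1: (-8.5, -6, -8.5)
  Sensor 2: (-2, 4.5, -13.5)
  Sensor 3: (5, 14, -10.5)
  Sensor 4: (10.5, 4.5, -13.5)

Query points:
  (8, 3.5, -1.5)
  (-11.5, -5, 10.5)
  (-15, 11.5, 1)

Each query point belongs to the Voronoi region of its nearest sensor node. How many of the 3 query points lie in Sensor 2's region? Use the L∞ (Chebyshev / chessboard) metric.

1

(8, 3.5, -1.5) — d to each: Sensor 1:16.5, Sensor 2:12, Sensor 3:10.5, Sensor 4:12 → nearest is Sensor 3
(-11.5, -5, 10.5) — d to each: Sensor 1:19, Sensor 2:24, Sensor 3:21, Sensor 4:24 → nearest is Sensor 1
(-15, 11.5, 1) — d to each: Sensor 1:17.5, Sensor 2:14.5, Sensor 3:20, Sensor 4:25.5 → nearest is Sensor 2
1 of the 3 points has Sensor 2 as nearest.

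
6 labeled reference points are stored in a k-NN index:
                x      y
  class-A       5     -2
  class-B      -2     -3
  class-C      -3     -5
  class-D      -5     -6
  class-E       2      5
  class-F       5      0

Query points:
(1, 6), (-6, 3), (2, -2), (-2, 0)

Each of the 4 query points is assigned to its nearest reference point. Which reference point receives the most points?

(1, 6) — d² to each: class-A:80, class-B:90, class-C:137, class-D:180, class-E:2, class-F:52 → nearest is class-E
(-6, 3) — d² to each: class-A:146, class-B:52, class-C:73, class-D:82, class-E:68, class-F:130 → nearest is class-B
(2, -2) — d² to each: class-A:9, class-B:17, class-C:34, class-D:65, class-E:49, class-F:13 → nearest is class-A
(-2, 0) — d² to each: class-A:53, class-B:9, class-C:26, class-D:45, class-E:41, class-F:49 → nearest is class-B
Tally — class-A:1, class-B:2, class-E:1. class-B captures the most (2).

class-B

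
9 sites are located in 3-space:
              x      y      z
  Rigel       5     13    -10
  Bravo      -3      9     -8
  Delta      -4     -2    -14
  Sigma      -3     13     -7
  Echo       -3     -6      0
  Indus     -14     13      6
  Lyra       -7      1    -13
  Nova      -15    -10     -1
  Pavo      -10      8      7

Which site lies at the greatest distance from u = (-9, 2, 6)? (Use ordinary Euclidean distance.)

Rigel

Compare squared distances (the ordering matches that of the actual distances):
d²(u, Rigel) = (-9−5)² + (2−13)² + (6−(-10))² = 196 + 121 + 256 = 573
d²(u, Bravo) = (-9−(-3))² + (2−9)² + (6−(-8))² = 36 + 49 + 196 = 281
d²(u, Delta) = (-9−(-4))² + (2−(-2))² + (6−(-14))² = 25 + 16 + 400 = 441
d²(u, Sigma) = (-9−(-3))² + (2−13)² + (6−(-7))² = 36 + 121 + 169 = 326
d²(u, Echo) = (-9−(-3))² + (2−(-6))² + (6−0)² = 36 + 64 + 36 = 136
d²(u, Indus) = (-9−(-14))² + (2−13)² + (6−6)² = 25 + 121 + 0 = 146
d²(u, Lyra) = (-9−(-7))² + (2−1)² + (6−(-13))² = 4 + 1 + 361 = 366
d²(u, Nova) = (-9−(-15))² + (2−(-10))² + (6−(-1))² = 36 + 144 + 49 = 229
d²(u, Pavo) = (-9−(-10))² + (2−8)² + (6−7)² = 1 + 36 + 1 = 38
The largest is to Rigel.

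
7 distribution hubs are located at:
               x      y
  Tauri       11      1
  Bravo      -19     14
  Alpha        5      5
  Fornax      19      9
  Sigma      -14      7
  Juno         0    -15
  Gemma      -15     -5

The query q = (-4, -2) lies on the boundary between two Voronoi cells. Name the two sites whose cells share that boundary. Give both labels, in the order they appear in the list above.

Alpha and Gemma

Squared distances from q to each site:
d²(q, Tauri) = (-4−11)² + (-2−1)² = 225 + 9 = 234
d²(q, Bravo) = (-4−(-19))² + (-2−14)² = 225 + 256 = 481
d²(q, Alpha) = (-4−5)² + (-2−5)² = 81 + 49 = 130
d²(q, Fornax) = (-4−19)² + (-2−9)² = 529 + 121 = 650
d²(q, Sigma) = (-4−(-14))² + (-2−7)² = 100 + 81 = 181
d²(q, Juno) = (-4−0)² + (-2−(-15))² = 16 + 169 = 185
d²(q, Gemma) = (-4−(-15))² + (-2−(-5))² = 121 + 9 = 130
q is equidistant from Alpha and Gemma (both at squared distance 130), and every other site is strictly farther — so q lies on the Alpha–Gemma Voronoi edge.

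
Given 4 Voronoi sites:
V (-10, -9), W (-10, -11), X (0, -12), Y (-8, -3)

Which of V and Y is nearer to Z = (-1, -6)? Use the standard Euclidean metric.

Y

Compare squared distances:
|ZV|² = (-1−(-10))² + (-6−(-9))² = 81 + 9 = 90
|ZY|² = (-1−(-8))² + (-6−(-3))² = 49 + 9 = 58
90 > 58, so Y is closer.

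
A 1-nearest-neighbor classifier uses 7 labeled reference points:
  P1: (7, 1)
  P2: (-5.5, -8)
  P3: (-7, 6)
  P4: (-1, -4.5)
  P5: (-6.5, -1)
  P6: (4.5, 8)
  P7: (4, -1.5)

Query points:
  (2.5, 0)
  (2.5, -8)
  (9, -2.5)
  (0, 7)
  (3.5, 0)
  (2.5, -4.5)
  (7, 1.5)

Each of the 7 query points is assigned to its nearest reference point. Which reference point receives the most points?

P7

(2.5, 0) — d² to each: P1:21.25, P2:128, P3:126.25, P4:32.5, P5:82, P6:68, P7:4.5 → nearest is P7
(2.5, -8) — d² to each: P1:101.25, P2:64, P3:286.25, P4:24.5, P5:130, P6:260, P7:44.5 → nearest is P4
(9, -2.5) — d² to each: P1:16.25, P2:240.5, P3:328.25, P4:104, P5:242.5, P6:130.5, P7:26 → nearest is P1
(0, 7) — d² to each: P1:85, P2:255.25, P3:50, P4:133.25, P5:106.25, P6:21.25, P7:88.25 → nearest is P6
(3.5, 0) — d² to each: P1:13.25, P2:145, P3:146.25, P4:40.5, P5:101, P6:65, P7:2.5 → nearest is P7
(2.5, -4.5) — d² to each: P1:50.5, P2:76.25, P3:200.5, P4:12.25, P5:93.25, P6:160.25, P7:11.25 → nearest is P7
(7, 1.5) — d² to each: P1:0.25, P2:246.5, P3:216.25, P4:100, P5:188.5, P6:48.5, P7:18 → nearest is P1
Tally — P1:2, P4:1, P6:1, P7:3. P7 captures the most (3).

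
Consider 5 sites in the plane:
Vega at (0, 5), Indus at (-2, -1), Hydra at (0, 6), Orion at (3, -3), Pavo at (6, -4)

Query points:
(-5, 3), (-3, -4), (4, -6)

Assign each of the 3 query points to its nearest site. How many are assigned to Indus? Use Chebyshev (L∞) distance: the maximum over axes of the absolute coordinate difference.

2

(-5, 3) — d to each: Vega:5, Indus:4, Hydra:5, Orion:8, Pavo:11 → nearest is Indus
(-3, -4) — d to each: Vega:9, Indus:3, Hydra:10, Orion:6, Pavo:9 → nearest is Indus
(4, -6) — d to each: Vega:11, Indus:6, Hydra:12, Orion:3, Pavo:2 → nearest is Pavo
2 of the 3 points have Indus as nearest.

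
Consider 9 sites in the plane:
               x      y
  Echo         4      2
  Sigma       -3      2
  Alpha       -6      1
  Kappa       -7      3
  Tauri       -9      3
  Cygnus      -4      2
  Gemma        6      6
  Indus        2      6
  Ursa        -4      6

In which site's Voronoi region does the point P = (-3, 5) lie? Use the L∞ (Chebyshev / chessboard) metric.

Ursa

d(P, Echo) = max(7, 3) = 7
d(P, Sigma) = max(0, 3) = 3
d(P, Alpha) = max(3, 4) = 4
d(P, Kappa) = max(4, 2) = 4
d(P, Tauri) = max(6, 2) = 6
d(P, Cygnus) = max(1, 3) = 3
d(P, Gemma) = max(9, 1) = 9
d(P, Indus) = max(5, 1) = 5
d(P, Ursa) = max(1, 1) = 1
Minimum is at Ursa.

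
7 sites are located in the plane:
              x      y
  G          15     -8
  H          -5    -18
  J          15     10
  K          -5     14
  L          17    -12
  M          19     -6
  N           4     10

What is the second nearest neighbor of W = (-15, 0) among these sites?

Squared Euclidean distances:
|WG|² = (-15−15)² + (0−(-8))² = 900 + 64 = 964
|WH|² = (-15−(-5))² + (0−(-18))² = 100 + 324 = 424
|WJ|² = (-15−15)² + (0−10)² = 900 + 100 = 1000
|WK|² = (-15−(-5))² + (0−14)² = 100 + 196 = 296
|WL|² = (-15−17)² + (0−(-12))² = 1024 + 144 = 1168
|WM|² = (-15−19)² + (0−(-6))² = 1156 + 36 = 1192
|WN|² = (-15−4)² + (0−10)² = 361 + 100 = 461
Sorted ascending: K, H, N, … — the second-nearest is H.

H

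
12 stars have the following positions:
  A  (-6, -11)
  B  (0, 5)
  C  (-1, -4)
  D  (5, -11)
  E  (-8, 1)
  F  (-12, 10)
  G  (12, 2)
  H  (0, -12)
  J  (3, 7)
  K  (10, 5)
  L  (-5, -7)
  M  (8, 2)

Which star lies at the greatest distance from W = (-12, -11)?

Since √ is increasing, it suffices to compare squared distances:
|WA|² = (-12−(-6))² + (-11−(-11))² = 36 + 0 = 36
|WB|² = (-12−0)² + (-11−5)² = 144 + 256 = 400
|WC|² = (-12−(-1))² + (-11−(-4))² = 121 + 49 = 170
|WD|² = (-12−5)² + (-11−(-11))² = 289 + 0 = 289
|WE|² = (-12−(-8))² + (-11−1)² = 16 + 144 = 160
|WF|² = (-12−(-12))² + (-11−10)² = 0 + 441 = 441
|WG|² = (-12−12)² + (-11−2)² = 576 + 169 = 745
|WH|² = (-12−0)² + (-11−(-12))² = 144 + 1 = 145
|WJ|² = (-12−3)² + (-11−7)² = 225 + 324 = 549
|WK|² = (-12−10)² + (-11−5)² = 484 + 256 = 740
|WL|² = (-12−(-5))² + (-11−(-7))² = 49 + 16 = 65
|WM|² = (-12−8)² + (-11−2)² = 400 + 169 = 569
The largest is to G.

G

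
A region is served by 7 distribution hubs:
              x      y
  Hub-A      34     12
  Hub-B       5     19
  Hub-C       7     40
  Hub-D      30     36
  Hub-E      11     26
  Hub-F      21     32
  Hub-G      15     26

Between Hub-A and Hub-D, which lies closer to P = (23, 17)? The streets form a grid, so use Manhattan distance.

Hub-A

d(P, Hub-A) = |23−34| + |17−12| = 11 + 5 = 16
d(P, Hub-D) = |23−30| + |17−36| = 7 + 19 = 26
16 < 26, so Hub-A is closer.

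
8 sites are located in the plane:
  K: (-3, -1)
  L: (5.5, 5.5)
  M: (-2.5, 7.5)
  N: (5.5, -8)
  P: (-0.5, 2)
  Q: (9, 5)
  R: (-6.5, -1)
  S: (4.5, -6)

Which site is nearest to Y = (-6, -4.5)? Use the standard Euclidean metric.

R

Compare squared distances (the ordering matches that of the actual distances):
|YK|² = 9 + 12.25 = 21.25
|YL|² = 132.25 + 100 = 232.25
|YM|² = 12.25 + 144 = 156.25
|YN|² = 132.25 + 12.25 = 144.5
|YP|² = 30.25 + 42.25 = 72.5
|YQ|² = 225 + 90.25 = 315.25
|YR|² = 0.25 + 12.25 = 12.5
|YS|² = 110.25 + 2.25 = 112.5
R is nearest.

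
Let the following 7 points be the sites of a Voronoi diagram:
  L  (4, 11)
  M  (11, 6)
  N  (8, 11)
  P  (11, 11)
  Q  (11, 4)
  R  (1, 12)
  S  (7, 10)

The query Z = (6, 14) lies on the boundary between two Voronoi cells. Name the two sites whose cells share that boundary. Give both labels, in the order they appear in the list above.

L and N

Squared distances from Z to each site:
|ZL|² = (6−4)² + (14−11)² = 4 + 9 = 13
|ZM|² = (6−11)² + (14−6)² = 25 + 64 = 89
|ZN|² = (6−8)² + (14−11)² = 4 + 9 = 13
|ZP|² = (6−11)² + (14−11)² = 25 + 9 = 34
|ZQ|² = (6−11)² + (14−4)² = 25 + 100 = 125
|ZR|² = (6−1)² + (14−12)² = 25 + 4 = 29
|ZS|² = (6−7)² + (14−10)² = 1 + 16 = 17
Z is equidistant from L and N (both at squared distance 13), and every other site is strictly farther — so Z lies on the L–N Voronoi edge.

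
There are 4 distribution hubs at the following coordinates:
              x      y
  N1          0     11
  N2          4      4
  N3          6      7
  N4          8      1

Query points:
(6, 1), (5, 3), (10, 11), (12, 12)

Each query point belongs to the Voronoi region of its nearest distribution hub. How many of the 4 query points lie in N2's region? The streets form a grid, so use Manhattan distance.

1

(6, 1) — d to each: N1:16, N2:5, N3:6, N4:2 → nearest is N4
(5, 3) — d to each: N1:13, N2:2, N3:5, N4:5 → nearest is N2
(10, 11) — d to each: N1:10, N2:13, N3:8, N4:12 → nearest is N3
(12, 12) — d to each: N1:13, N2:16, N3:11, N4:15 → nearest is N3
1 of the 4 points has N2 as nearest.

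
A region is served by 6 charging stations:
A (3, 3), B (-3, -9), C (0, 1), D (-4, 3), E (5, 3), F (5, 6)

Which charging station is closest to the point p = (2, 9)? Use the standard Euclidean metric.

Squared Euclidean distances:
|pA|² = 1 + 36 = 37
|pB|² = 25 + 324 = 349
|pC|² = 4 + 64 = 68
|pD|² = 36 + 36 = 72
|pE|² = 9 + 36 = 45
|pF|² = 9 + 9 = 18
F is nearest.

F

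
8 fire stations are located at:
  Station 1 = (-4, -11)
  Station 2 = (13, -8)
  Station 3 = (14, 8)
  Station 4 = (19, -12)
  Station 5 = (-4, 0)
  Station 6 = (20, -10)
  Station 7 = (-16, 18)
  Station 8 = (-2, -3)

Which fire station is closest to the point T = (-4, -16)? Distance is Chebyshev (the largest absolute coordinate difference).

Station 1

d(T, Station 1) = max(0, 5) = 5
d(T, Station 2) = max(17, 8) = 17
d(T, Station 3) = max(18, 24) = 24
d(T, Station 4) = max(23, 4) = 23
d(T, Station 5) = max(0, 16) = 16
d(T, Station 6) = max(24, 6) = 24
d(T, Station 7) = max(12, 34) = 34
d(T, Station 8) = max(2, 13) = 13
The smallest is to Station 1, so T lies in the Voronoi region of Station 1.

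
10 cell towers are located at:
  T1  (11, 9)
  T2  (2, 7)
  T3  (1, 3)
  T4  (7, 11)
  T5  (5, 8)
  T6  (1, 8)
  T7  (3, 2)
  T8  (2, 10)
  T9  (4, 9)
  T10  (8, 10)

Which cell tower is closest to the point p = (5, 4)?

T7

Since √ is increasing, it suffices to compare squared distances:
|pT1|² = 36 + 25 = 61
|pT2|² = 9 + 9 = 18
|pT3|² = 16 + 1 = 17
|pT4|² = 4 + 49 = 53
|pT5|² = 0 + 16 = 16
|pT6|² = 16 + 16 = 32
|pT7|² = 4 + 4 = 8
|pT8|² = 9 + 36 = 45
|pT9|² = 1 + 25 = 26
d²(p, T10) = 9 + 36 = 45
Minimum is at T7.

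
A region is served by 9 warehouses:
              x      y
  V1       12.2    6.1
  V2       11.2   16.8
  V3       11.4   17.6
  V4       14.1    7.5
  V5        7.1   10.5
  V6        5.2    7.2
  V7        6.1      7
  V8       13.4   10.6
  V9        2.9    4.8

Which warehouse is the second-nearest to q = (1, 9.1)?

Compare squared distances (the ordering matches that of the actual distances):
|qV1|² = 125.44 + 9 = 134.44
|qV2|² = 104.04 + 59.29 = 163.33
|qV3|² = 108.16 + 72.25 = 180.41
|qV4|² = 171.61 + 2.56 = 174.17
|qV5|² = 37.21 + 1.96 = 39.17
|qV6|² = 17.64 + 3.61 = 21.25
|qV7|² = 26.01 + 4.41 = 30.42
|qV8|² = 153.76 + 2.25 = 156.01
|qV9|² = 3.61 + 18.49 = 22.1
Sorted ascending: V6, V9, V7, … — the second-nearest is V9.

V9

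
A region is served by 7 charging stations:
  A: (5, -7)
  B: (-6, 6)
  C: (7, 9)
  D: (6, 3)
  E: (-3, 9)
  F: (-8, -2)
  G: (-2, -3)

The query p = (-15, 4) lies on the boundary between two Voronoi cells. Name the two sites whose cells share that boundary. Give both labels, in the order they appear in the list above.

B and F

Squared distances from p to each site:
|pA|² = (-15−5)² + (4−(-7))² = 400 + 121 = 521
|pB|² = (-15−(-6))² + (4−6)² = 81 + 4 = 85
|pC|² = (-15−7)² + (4−9)² = 484 + 25 = 509
|pD|² = (-15−6)² + (4−3)² = 441 + 1 = 442
|pE|² = (-15−(-3))² + (4−9)² = 144 + 25 = 169
|pF|² = (-15−(-8))² + (4−(-2))² = 49 + 36 = 85
|pG|² = (-15−(-2))² + (4−(-3))² = 169 + 49 = 218
p is equidistant from B and F (both at squared distance 85), and every other site is strictly farther — so p lies on the B–F Voronoi edge.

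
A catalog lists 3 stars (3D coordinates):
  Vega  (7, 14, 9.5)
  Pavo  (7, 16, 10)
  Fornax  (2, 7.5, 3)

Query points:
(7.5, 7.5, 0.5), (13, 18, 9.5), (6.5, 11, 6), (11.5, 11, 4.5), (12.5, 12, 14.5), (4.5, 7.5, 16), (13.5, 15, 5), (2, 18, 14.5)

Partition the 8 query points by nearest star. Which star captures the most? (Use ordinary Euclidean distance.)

(7.5, 7.5, 0.5) — d² to each: Vega:123.5, Pavo:162.75, Fornax:36.5 → nearest is Fornax
(13, 18, 9.5) — d² to each: Vega:52, Pavo:40.25, Fornax:273.5 → nearest is Pavo
(6.5, 11, 6) — d² to each: Vega:21.5, Pavo:41.25, Fornax:41.5 → nearest is Vega
(11.5, 11, 4.5) — d² to each: Vega:54.25, Pavo:75.5, Fornax:104.75 → nearest is Vega
(12.5, 12, 14.5) — d² to each: Vega:59.25, Pavo:66.5, Fornax:262.75 → nearest is Vega
(4.5, 7.5, 16) — d² to each: Vega:90.75, Pavo:114.5, Fornax:175.25 → nearest is Vega
(13.5, 15, 5) — d² to each: Vega:63.5, Pavo:68.25, Fornax:192.5 → nearest is Vega
(2, 18, 14.5) — d² to each: Vega:66, Pavo:49.25, Fornax:242.5 → nearest is Pavo
Tally — Vega:5, Pavo:2, Fornax:1. Vega captures the most (5).

Vega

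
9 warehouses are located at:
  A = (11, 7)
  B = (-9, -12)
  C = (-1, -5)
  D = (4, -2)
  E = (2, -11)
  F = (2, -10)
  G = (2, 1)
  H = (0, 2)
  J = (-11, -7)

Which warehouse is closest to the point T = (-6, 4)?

Squared Euclidean distances:
|TA|² = 289 + 9 = 298
|TB|² = 9 + 256 = 265
|TC|² = 25 + 81 = 106
|TD|² = 100 + 36 = 136
|TE|² = 64 + 225 = 289
|TF|² = 64 + 196 = 260
|TG|² = 64 + 9 = 73
|TH|² = 36 + 4 = 40
|TJ|² = 25 + 121 = 146
Minimum is at H.

H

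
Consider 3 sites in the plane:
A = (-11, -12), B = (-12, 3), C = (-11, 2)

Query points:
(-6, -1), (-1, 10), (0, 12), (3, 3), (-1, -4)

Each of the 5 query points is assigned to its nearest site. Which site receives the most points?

C

(-6, -1) — d² to each: A:146, B:52, C:34 → nearest is C
(-1, 10) — d² to each: A:584, B:170, C:164 → nearest is C
(0, 12) — d² to each: A:697, B:225, C:221 → nearest is C
(3, 3) — d² to each: A:421, B:225, C:197 → nearest is C
(-1, -4) — d² to each: A:164, B:170, C:136 → nearest is C
Tally — C:5. C captures the most (5).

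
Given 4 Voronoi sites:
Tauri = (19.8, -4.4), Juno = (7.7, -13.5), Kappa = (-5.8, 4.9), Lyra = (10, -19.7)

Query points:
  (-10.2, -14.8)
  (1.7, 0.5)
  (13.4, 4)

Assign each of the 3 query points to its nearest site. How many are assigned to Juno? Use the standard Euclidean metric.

1

(-10.2, -14.8) — d² to each: Tauri:1008.16, Juno:322.1, Kappa:407.45, Lyra:432.05 → nearest is Juno
(1.7, 0.5) — d² to each: Tauri:351.62, Juno:232, Kappa:75.61, Lyra:476.93 → nearest is Kappa
(13.4, 4) — d² to each: Tauri:111.52, Juno:338.74, Kappa:369.45, Lyra:573.25 → nearest is Tauri
1 of the 3 points has Juno as nearest.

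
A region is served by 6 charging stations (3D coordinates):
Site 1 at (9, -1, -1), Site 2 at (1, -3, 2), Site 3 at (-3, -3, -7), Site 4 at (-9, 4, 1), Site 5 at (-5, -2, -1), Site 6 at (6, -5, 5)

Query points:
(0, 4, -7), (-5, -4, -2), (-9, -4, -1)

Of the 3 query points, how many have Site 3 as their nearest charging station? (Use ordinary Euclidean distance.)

(0, 4, -7) — d² to each: Site 1:142, Site 2:131, Site 3:58, Site 4:145, Site 5:97, Site 6:261 → nearest is Site 3
(-5, -4, -2) — d² to each: Site 1:206, Site 2:53, Site 3:30, Site 4:89, Site 5:5, Site 6:171 → nearest is Site 5
(-9, -4, -1) — d² to each: Site 1:333, Site 2:110, Site 3:73, Site 4:68, Site 5:20, Site 6:262 → nearest is Site 5
1 of the 3 points has Site 3 as nearest.

1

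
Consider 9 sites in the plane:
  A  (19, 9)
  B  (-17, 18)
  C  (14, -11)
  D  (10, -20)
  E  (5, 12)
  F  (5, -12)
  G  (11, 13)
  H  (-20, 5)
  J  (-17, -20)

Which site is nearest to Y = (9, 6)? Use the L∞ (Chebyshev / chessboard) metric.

E

d(Y,A) = max(10, 3) = 10
d(Y,B) = max(26, 12) = 26
d(Y,C) = max(5, 17) = 17
d(Y,D) = max(1, 26) = 26
d(Y,E) = max(4, 6) = 6
d(Y,F) = max(4, 18) = 18
d(Y,G) = max(2, 7) = 7
d(Y,H) = max(29, 1) = 29
d(Y,J) = max(26, 26) = 26
The smallest is to E, so Y lies in the Voronoi region of E.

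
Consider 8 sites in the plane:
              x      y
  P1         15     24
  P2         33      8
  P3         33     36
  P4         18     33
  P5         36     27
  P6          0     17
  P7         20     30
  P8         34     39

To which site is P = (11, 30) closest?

P1

Compare squared distances (the ordering matches that of the actual distances):
|PP1|² = (11−15)² + (30−24)² = 16 + 36 = 52
|PP2|² = (11−33)² + (30−8)² = 484 + 484 = 968
|PP3|² = (11−33)² + (30−36)² = 484 + 36 = 520
|PP4|² = (11−18)² + (30−33)² = 49 + 9 = 58
|PP5|² = (11−36)² + (30−27)² = 625 + 9 = 634
|PP6|² = (11−0)² + (30−17)² = 121 + 169 = 290
|PP7|² = (11−20)² + (30−30)² = 81 + 0 = 81
|PP8|² = (11−34)² + (30−39)² = 529 + 81 = 610
The smallest is to P1, so P lies in the Voronoi region of P1.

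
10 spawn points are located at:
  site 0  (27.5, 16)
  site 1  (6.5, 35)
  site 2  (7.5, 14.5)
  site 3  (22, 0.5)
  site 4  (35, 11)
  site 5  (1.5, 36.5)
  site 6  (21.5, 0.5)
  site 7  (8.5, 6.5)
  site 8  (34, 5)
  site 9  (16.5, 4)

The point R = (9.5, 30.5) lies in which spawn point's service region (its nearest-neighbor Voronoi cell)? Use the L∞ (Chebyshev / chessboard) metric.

d(R, site 0) = max(18, 14.5) = 18
d(R, site 1) = max(3, 4.5) = 4.5
d(R, site 2) = max(2, 16) = 16
d(R, site 3) = max(12.5, 30) = 30
d(R, site 4) = max(25.5, 19.5) = 25.5
d(R, site 5) = max(8, 6) = 8
d(R, site 6) = max(12, 30) = 30
d(R, site 7) = max(1, 24) = 24
d(R, site 8) = max(24.5, 25.5) = 25.5
d(R, site 9) = max(7, 26.5) = 26.5
site 1 is nearest.

site 1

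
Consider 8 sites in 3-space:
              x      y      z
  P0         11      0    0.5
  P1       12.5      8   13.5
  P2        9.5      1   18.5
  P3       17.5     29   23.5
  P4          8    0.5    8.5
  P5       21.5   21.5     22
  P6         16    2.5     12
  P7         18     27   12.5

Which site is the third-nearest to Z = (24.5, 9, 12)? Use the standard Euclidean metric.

P5

Compare squared distances (the ordering matches that of the actual distances):
|ZP0|² = 182.25 + 81 + 132.25 = 395.5
|ZP1|² = 144 + 1 + 2.25 = 147.25
|ZP2|² = 225 + 64 + 42.25 = 331.25
|ZP3|² = 49 + 400 + 132.25 = 581.25
|ZP4|² = 272.25 + 72.25 + 12.25 = 356.75
|ZP5|² = 9 + 156.25 + 100 = 265.25
|ZP6|² = 72.25 + 42.25 + 0 = 114.5
|ZP7|² = 42.25 + 324 + 0.25 = 366.5
Sorted ascending: P6, P1, P5, P2, … — the third-nearest is P5.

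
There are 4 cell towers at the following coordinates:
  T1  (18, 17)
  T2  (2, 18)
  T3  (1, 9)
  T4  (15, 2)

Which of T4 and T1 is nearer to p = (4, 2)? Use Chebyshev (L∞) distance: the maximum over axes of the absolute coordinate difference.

d(p,T4) = max(11, 0) = 11
d(p,T1) = max(14, 15) = 15
11 < 15, so T4 is closer.

T4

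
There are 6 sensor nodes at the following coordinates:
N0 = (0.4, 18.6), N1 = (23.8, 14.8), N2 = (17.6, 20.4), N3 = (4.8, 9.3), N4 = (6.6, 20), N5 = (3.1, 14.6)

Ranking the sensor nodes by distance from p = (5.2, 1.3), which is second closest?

N5

Since √ is increasing, it suffices to compare squared distances:
|pN0|² = 23.04 + 299.29 = 322.33
|pN1|² = 345.96 + 182.25 = 528.21
|pN2|² = 153.76 + 364.81 = 518.57
|pN3|² = 0.16 + 64 = 64.16
|pN4|² = 1.96 + 349.69 = 351.65
|pN5|² = 4.41 + 176.89 = 181.3
Sorted ascending: N3, N5, N0, … — the second-nearest is N5.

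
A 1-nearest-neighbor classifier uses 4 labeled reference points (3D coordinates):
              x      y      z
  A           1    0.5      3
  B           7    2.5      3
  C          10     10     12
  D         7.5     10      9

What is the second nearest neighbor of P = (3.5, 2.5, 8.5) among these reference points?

B

Compare squared distances (the ordering matches that of the actual distances):
|PA|² = (3.5−1)² + (2.5−0.5)² + (8.5−3)² = 6.25 + 4 + 30.25 = 40.5
|PB|² = (3.5−7)² + (2.5−2.5)² + (8.5−3)² = 12.25 + 0 + 30.25 = 42.5
|PC|² = (3.5−10)² + (2.5−10)² + (8.5−12)² = 42.25 + 56.25 + 12.25 = 110.75
|PD|² = (3.5−7.5)² + (2.5−10)² + (8.5−9)² = 16 + 56.25 + 0.25 = 72.5
Sorted ascending: A, B, D, … — the second-nearest is B.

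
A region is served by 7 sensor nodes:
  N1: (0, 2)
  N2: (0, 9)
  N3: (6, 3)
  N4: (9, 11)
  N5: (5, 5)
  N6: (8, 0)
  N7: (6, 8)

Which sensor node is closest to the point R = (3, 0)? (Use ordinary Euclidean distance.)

N1

Squared Euclidean distances:
|RN1|² = (3−0)² + (0−2)² = 9 + 4 = 13
|RN2|² = (3−0)² + (0−9)² = 9 + 81 = 90
|RN3|² = (3−6)² + (0−3)² = 9 + 9 = 18
|RN4|² = (3−9)² + (0−11)² = 36 + 121 = 157
|RN5|² = (3−5)² + (0−5)² = 4 + 25 = 29
|RN6|² = (3−8)² + (0−0)² = 25 + 0 = 25
|RN7|² = (3−6)² + (0−8)² = 9 + 64 = 73
The smallest is to N1, so R lies in the Voronoi region of N1.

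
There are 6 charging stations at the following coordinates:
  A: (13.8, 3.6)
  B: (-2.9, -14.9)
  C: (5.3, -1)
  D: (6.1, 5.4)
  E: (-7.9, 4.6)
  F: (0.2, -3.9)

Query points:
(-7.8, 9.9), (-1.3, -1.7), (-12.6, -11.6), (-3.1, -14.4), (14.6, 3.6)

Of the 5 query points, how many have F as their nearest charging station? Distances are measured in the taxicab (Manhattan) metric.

(-7.8, 9.9) — d to each: A:27.9, B:29.7, C:24, D:18.4, E:5.4, F:21.8 → nearest is E
(-1.3, -1.7) — d to each: A:20.4, B:14.8, C:7.3, D:14.5, E:12.9, F:3.7 → nearest is F
(-12.6, -11.6) — d to each: A:41.6, B:13, C:28.5, D:35.7, E:20.9, F:20.5 → nearest is B
(-3.1, -14.4) — d to each: A:34.9, B:0.7, C:21.8, D:29, E:23.8, F:13.8 → nearest is B
(14.6, 3.6) — d to each: A:0.8, B:36, C:13.9, D:10.3, E:23.5, F:21.9 → nearest is A
1 of the 5 points has F as nearest.

1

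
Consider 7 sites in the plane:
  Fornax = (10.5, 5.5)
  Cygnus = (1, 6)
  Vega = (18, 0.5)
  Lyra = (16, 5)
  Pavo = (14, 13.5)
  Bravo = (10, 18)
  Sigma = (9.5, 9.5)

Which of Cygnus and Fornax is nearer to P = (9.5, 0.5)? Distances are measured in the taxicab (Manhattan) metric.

d(P, Cygnus) = |9.5−1| + |0.5−6| = 8.5 + 5.5 = 14
d(P, Fornax) = |9.5−10.5| + |0.5−5.5| = 1 + 5 = 6
14 > 6, so Fornax is closer.

Fornax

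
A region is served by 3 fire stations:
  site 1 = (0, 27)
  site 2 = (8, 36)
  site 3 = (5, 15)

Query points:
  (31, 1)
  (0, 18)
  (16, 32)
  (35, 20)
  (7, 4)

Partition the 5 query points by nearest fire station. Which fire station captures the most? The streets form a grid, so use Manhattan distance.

(31, 1) — d to each: site 1:57, site 2:58, site 3:40 → nearest is site 3
(0, 18) — d to each: site 1:9, site 2:26, site 3:8 → nearest is site 3
(16, 32) — d to each: site 1:21, site 2:12, site 3:28 → nearest is site 2
(35, 20) — d to each: site 1:42, site 2:43, site 3:35 → nearest is site 3
(7, 4) — d to each: site 1:30, site 2:33, site 3:13 → nearest is site 3
Tally — site 2:1, site 3:4. site 3 captures the most (4).

site 3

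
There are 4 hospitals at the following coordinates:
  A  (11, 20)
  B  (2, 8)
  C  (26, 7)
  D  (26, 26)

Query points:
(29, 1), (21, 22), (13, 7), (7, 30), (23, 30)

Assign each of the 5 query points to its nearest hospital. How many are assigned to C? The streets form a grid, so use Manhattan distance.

(29, 1) — d to each: A:37, B:34, C:9, D:28 → nearest is C
(21, 22) — d to each: A:12, B:33, C:20, D:9 → nearest is D
(13, 7) — d to each: A:15, B:12, C:13, D:32 → nearest is B
(7, 30) — d to each: A:14, B:27, C:42, D:23 → nearest is A
(23, 30) — d to each: A:22, B:43, C:26, D:7 → nearest is D
1 of the 5 points has C as nearest.

1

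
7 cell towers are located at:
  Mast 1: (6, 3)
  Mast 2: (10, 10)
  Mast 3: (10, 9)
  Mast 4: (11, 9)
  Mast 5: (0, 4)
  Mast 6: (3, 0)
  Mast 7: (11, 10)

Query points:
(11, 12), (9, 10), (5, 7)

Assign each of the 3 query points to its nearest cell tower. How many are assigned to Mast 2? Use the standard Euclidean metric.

1

(11, 12) — d² to each: Mast 1:106, Mast 2:5, Mast 3:10, Mast 4:9, Mast 5:185, Mast 6:208, Mast 7:4 → nearest is Mast 7
(9, 10) — d² to each: Mast 1:58, Mast 2:1, Mast 3:2, Mast 4:5, Mast 5:117, Mast 6:136, Mast 7:4 → nearest is Mast 2
(5, 7) — d² to each: Mast 1:17, Mast 2:34, Mast 3:29, Mast 4:40, Mast 5:34, Mast 6:53, Mast 7:45 → nearest is Mast 1
1 of the 3 points has Mast 2 as nearest.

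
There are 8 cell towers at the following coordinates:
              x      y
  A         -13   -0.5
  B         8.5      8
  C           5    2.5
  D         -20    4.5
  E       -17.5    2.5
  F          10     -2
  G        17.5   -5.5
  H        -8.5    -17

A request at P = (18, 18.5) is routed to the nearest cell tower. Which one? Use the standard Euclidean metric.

B

Compare squared distances (the ordering matches that of the actual distances):
|PA|² = (18−(-13))² + (18.5−(-0.5))² = 961 + 361 = 1322
|PB|² = (18−8.5)² + (18.5−8)² = 90.25 + 110.25 = 200.5
|PC|² = (18−5)² + (18.5−2.5)² = 169 + 256 = 425
|PD|² = (18−(-20))² + (18.5−4.5)² = 1444 + 196 = 1640
|PE|² = (18−(-17.5))² + (18.5−2.5)² = 1260.25 + 256 = 1516.25
|PF|² = (18−10)² + (18.5−(-2))² = 64 + 420.25 = 484.25
|PG|² = (18−17.5)² + (18.5−(-5.5))² = 0.25 + 576 = 576.25
|PH|² = (18−(-8.5))² + (18.5−(-17))² = 702.25 + 1260.25 = 1962.5
B is nearest.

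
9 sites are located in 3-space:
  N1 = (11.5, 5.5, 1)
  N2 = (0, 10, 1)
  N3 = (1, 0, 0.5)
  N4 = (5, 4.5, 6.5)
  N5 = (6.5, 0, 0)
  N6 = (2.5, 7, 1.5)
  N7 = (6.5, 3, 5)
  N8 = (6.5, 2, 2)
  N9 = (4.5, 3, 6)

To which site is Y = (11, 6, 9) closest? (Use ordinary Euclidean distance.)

N4

Since √ is increasing, it suffices to compare squared distances:
|YN1|² = (11−11.5)² + (6−5.5)² + (9−1)² = 0.25 + 0.25 + 64 = 64.5
|YN2|² = (11−0)² + (6−10)² + (9−1)² = 121 + 16 + 64 = 201
|YN3|² = (11−1)² + (6−0)² + (9−0.5)² = 100 + 36 + 72.25 = 208.25
|YN4|² = (11−5)² + (6−4.5)² + (9−6.5)² = 36 + 2.25 + 6.25 = 44.5
|YN5|² = (11−6.5)² + (6−0)² + (9−0)² = 20.25 + 36 + 81 = 137.25
|YN6|² = (11−2.5)² + (6−7)² + (9−1.5)² = 72.25 + 1 + 56.25 = 129.5
|YN7|² = (11−6.5)² + (6−3)² + (9−5)² = 20.25 + 9 + 16 = 45.25
|YN8|² = (11−6.5)² + (6−2)² + (9−2)² = 20.25 + 16 + 49 = 85.25
|YN9|² = (11−4.5)² + (6−3)² + (9−6)² = 42.25 + 9 + 9 = 60.25
Minimum is at N4.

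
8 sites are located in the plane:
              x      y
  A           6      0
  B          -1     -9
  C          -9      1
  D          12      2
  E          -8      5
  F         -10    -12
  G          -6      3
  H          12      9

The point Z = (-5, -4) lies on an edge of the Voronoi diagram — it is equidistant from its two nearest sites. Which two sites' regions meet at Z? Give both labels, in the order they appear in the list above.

B and C

Squared distances from Z to each site:
|ZA|² = (-5−6)² + (-4−0)² = 121 + 16 = 137
|ZB|² = (-5−(-1))² + (-4−(-9))² = 16 + 25 = 41
|ZC|² = (-5−(-9))² + (-4−1)² = 16 + 25 = 41
|ZD|² = (-5−12)² + (-4−2)² = 289 + 36 = 325
|ZE|² = (-5−(-8))² + (-4−5)² = 9 + 81 = 90
|ZF|² = (-5−(-10))² + (-4−(-12))² = 25 + 64 = 89
|ZG|² = (-5−(-6))² + (-4−3)² = 1 + 49 = 50
|ZH|² = (-5−12)² + (-4−9)² = 289 + 169 = 458
Z is equidistant from B and C (both at squared distance 41), and every other site is strictly farther — so Z lies on the B–C Voronoi edge.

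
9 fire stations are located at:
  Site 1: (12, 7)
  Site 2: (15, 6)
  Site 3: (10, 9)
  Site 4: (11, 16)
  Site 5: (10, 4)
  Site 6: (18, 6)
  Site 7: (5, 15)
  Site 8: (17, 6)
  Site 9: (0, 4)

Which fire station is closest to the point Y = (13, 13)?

Compare squared distances (the ordering matches that of the actual distances):
d²(Y, Site 1) = (13−12)² + (13−7)² = 1 + 36 = 37
d²(Y, Site 2) = (13−15)² + (13−6)² = 4 + 49 = 53
d²(Y, Site 3) = (13−10)² + (13−9)² = 9 + 16 = 25
d²(Y, Site 4) = (13−11)² + (13−16)² = 4 + 9 = 13
d²(Y, Site 5) = (13−10)² + (13−4)² = 9 + 81 = 90
d²(Y, Site 6) = (13−18)² + (13−6)² = 25 + 49 = 74
d²(Y, Site 7) = (13−5)² + (13−15)² = 64 + 4 = 68
d²(Y, Site 8) = (13−17)² + (13−6)² = 16 + 49 = 65
d²(Y, Site 9) = (13−0)² + (13−4)² = 169 + 81 = 250
Site 4 is nearest.

Site 4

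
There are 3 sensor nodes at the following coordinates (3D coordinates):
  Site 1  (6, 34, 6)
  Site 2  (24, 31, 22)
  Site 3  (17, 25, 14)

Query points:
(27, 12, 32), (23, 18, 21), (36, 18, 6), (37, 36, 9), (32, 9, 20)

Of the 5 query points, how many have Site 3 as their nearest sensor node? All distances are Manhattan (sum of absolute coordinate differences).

(27, 12, 32) — d to each: Site 1:69, Site 2:32, Site 3:41 → nearest is Site 2
(23, 18, 21) — d to each: Site 1:48, Site 2:15, Site 3:20 → nearest is Site 2
(36, 18, 6) — d to each: Site 1:46, Site 2:41, Site 3:34 → nearest is Site 3
(37, 36, 9) — d to each: Site 1:36, Site 2:31, Site 3:36 → nearest is Site 2
(32, 9, 20) — d to each: Site 1:65, Site 2:32, Site 3:37 → nearest is Site 2
1 of the 5 points has Site 3 as nearest.

1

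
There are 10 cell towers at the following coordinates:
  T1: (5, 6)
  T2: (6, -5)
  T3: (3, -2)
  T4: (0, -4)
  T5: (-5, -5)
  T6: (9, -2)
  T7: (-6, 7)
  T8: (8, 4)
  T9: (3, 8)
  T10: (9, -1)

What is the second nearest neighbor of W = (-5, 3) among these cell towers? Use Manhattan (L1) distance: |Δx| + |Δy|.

d(W,T1) = |-5−5| + |3−6| = 10 + 3 = 13
d(W,T2) = |-5−6| + |3−(-5)| = 11 + 8 = 19
d(W,T3) = |-5−3| + |3−(-2)| = 8 + 5 = 13
d(W,T4) = |-5−0| + |3−(-4)| = 5 + 7 = 12
d(W,T5) = |-5−(-5)| + |3−(-5)| = 0 + 8 = 8
d(W,T6) = |-5−9| + |3−(-2)| = 14 + 5 = 19
d(W,T7) = |-5−(-6)| + |3−7| = 1 + 4 = 5
d(W,T8) = |-5−8| + |3−4| = 13 + 1 = 14
d(W,T9) = |-5−3| + |3−8| = 8 + 5 = 13
d(W, T10) = |-5−9| + |3−(-1)| = 14 + 4 = 18
Sorted ascending: T7, T5, T4, … — the second-nearest is T5.

T5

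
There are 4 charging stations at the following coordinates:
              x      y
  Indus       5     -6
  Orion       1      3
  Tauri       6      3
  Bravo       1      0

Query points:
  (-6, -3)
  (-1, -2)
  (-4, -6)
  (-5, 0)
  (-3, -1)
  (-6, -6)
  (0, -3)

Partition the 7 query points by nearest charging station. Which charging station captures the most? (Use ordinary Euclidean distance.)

Bravo

(-6, -3) — d² to each: Indus:130, Orion:85, Tauri:180, Bravo:58 → nearest is Bravo
(-1, -2) — d² to each: Indus:52, Orion:29, Tauri:74, Bravo:8 → nearest is Bravo
(-4, -6) — d² to each: Indus:81, Orion:106, Tauri:181, Bravo:61 → nearest is Bravo
(-5, 0) — d² to each: Indus:136, Orion:45, Tauri:130, Bravo:36 → nearest is Bravo
(-3, -1) — d² to each: Indus:89, Orion:32, Tauri:97, Bravo:17 → nearest is Bravo
(-6, -6) — d² to each: Indus:121, Orion:130, Tauri:225, Bravo:85 → nearest is Bravo
(0, -3) — d² to each: Indus:34, Orion:37, Tauri:72, Bravo:10 → nearest is Bravo
Tally — Bravo:7. Bravo captures the most (7).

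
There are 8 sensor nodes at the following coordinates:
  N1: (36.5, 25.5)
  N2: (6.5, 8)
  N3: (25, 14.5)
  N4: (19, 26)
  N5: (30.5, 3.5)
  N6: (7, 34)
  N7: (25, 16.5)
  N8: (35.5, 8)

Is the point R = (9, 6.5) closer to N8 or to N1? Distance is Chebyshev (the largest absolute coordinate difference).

d(R,N8) = max(26.5, 1.5) = 26.5
d(R,N1) = max(27.5, 19) = 27.5
26.5 < 27.5, so N8 is closer.

N8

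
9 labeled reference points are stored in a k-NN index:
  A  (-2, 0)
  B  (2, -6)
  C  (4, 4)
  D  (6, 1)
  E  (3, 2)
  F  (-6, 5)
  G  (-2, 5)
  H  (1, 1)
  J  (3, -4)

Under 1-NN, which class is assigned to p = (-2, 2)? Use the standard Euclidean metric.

A

Compare squared distances (the ordering matches that of the actual distances):
|pA|² = (-2−(-2))² + (2−0)² = 0 + 4 = 4
|pB|² = (-2−2)² + (2−(-6))² = 16 + 64 = 80
|pC|² = (-2−4)² + (2−4)² = 36 + 4 = 40
|pD|² = (-2−6)² + (2−1)² = 64 + 1 = 65
|pE|² = (-2−3)² + (2−2)² = 25 + 0 = 25
|pF|² = (-2−(-6))² + (2−5)² = 16 + 9 = 25
|pG|² = (-2−(-2))² + (2−5)² = 0 + 9 = 9
|pH|² = (-2−1)² + (2−1)² = 9 + 1 = 10
|pJ|² = (-2−3)² + (2−(-4))² = 25 + 36 = 61
A is nearest.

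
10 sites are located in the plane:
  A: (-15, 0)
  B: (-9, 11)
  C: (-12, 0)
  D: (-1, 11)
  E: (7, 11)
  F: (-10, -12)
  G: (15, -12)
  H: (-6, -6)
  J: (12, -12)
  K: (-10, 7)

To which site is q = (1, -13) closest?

H

Since √ is increasing, it suffices to compare squared distances:
|qA|² = (1−(-15))² + (-13−0)² = 256 + 169 = 425
|qB|² = (1−(-9))² + (-13−11)² = 100 + 576 = 676
|qC|² = (1−(-12))² + (-13−0)² = 169 + 169 = 338
|qD|² = (1−(-1))² + (-13−11)² = 4 + 576 = 580
|qE|² = (1−7)² + (-13−11)² = 36 + 576 = 612
|qF|² = (1−(-10))² + (-13−(-12))² = 121 + 1 = 122
|qG|² = (1−15)² + (-13−(-12))² = 196 + 1 = 197
|qH|² = (1−(-6))² + (-13−(-6))² = 49 + 49 = 98
|qJ|² = (1−12)² + (-13−(-12))² = 121 + 1 = 122
|qK|² = (1−(-10))² + (-13−7)² = 121 + 400 = 521
Minimum is at H.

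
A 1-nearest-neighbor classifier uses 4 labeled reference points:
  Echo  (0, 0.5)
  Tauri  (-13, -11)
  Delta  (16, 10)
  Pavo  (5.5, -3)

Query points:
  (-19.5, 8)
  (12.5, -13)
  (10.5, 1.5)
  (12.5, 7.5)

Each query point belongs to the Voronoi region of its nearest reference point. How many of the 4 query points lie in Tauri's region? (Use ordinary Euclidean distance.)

(-19.5, 8) — d² to each: Echo:436.5, Tauri:403.25, Delta:1264.25, Pavo:746 → nearest is Tauri
(12.5, -13) — d² to each: Echo:338.5, Tauri:654.25, Delta:541.25, Pavo:149 → nearest is Pavo
(10.5, 1.5) — d² to each: Echo:111.25, Tauri:708.5, Delta:102.5, Pavo:45.25 → nearest is Pavo
(12.5, 7.5) — d² to each: Echo:205.25, Tauri:992.5, Delta:18.5, Pavo:159.25 → nearest is Delta
1 of the 4 points has Tauri as nearest.

1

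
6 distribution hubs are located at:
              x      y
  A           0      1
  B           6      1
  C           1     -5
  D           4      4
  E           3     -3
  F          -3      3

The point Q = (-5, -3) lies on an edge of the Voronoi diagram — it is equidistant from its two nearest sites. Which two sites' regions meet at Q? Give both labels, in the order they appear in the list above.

Squared distances from Q to each site:
|QA|² = (-5−0)² + (-3−1)² = 25 + 16 = 41
|QB|² = (-5−6)² + (-3−1)² = 121 + 16 = 137
|QC|² = (-5−1)² + (-3−(-5))² = 36 + 4 = 40
|QD|² = (-5−4)² + (-3−4)² = 81 + 49 = 130
|QE|² = (-5−3)² + (-3−(-3))² = 64 + 0 = 64
|QF|² = (-5−(-3))² + (-3−3)² = 4 + 36 = 40
Q is equidistant from C and F (both at squared distance 40), and every other site is strictly farther — so Q lies on the C–F Voronoi edge.

C and F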